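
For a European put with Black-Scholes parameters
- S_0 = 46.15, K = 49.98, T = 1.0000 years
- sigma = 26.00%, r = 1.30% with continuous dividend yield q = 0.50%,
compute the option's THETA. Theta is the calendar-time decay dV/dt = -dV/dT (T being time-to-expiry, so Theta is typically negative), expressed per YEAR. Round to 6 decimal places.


Answer: Theta = -2.062690

Derivation:
d1 = -0.1458690941; d2 = -0.4058690941
phi(d1) = 0.3947204724; exp(-qT) = 0.9950124792; exp(-rT) = 0.9870841350
Theta = -S*exp(-qT)*phi(d1)*sigma/(2*sqrt(T)) + r*K*exp(-rT)*N(-d2) - q*S*exp(-qT)*N(-d1)
N(-d1) = 0.5579876350; N(-d2) = 0.6575806062; sqrt(T) = 1.0000000000
Term 1 = -46.1500 * 0.9950124792 * 0.3947204724 * 0.2600 / (2 * 1.0000000000) = -2.3563143991
Term 2 = 0.0130 * 49.9800 * 0.9870841350 * 0.6575806062 = 0.4217380368
Term 3 = -0.0050 * 46.1500 * 0.9950124792 * 0.5579876350 = -0.1281134753
Theta = -2.3563143991 + (0.4217380368) + (-0.1281134753) = -2.062690


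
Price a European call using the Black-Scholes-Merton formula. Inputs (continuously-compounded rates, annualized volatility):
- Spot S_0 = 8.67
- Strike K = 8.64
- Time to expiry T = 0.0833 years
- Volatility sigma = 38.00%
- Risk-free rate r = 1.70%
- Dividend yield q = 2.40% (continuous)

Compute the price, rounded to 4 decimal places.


d1 = (ln(S/K) + (r - q + 0.5*sigma^2) * T) / (sigma * sqrt(T)) = 0.08112514
d2 = d1 - sigma * sqrt(T) = -0.02854947
exp(-rT) = 0.99858490; exp(-qT) = 0.99800280
C = S_0 * exp(-qT) * N(d1) - K * exp(-rT) * N(d2)
N(d1) = 0.53232878; N(d2) = 0.48861196
C = 8.6700 * 0.99800280 * 0.53232878 - 8.6400 * 0.99858490 * 0.48861196 = 0.3904

Answer: Price = 0.3904


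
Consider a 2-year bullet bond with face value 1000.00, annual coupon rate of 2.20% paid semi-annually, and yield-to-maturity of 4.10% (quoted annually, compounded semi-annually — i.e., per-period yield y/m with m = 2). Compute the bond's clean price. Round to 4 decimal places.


Coupon per period c = face * coupon_rate / m = 11.000000
Periods per year m = 2; per-period yield y/m = 0.020500
Number of cashflows N = 4
Cashflows (t years, CF_t, discount factor 1/(1+y/m)^(m*t), PV):
  t = 0.5000: CF_t = 11.000000, DF = 0.979912, PV = 10.779030
  t = 1.0000: CF_t = 11.000000, DF = 0.960227, PV = 10.562499
  t = 1.5000: CF_t = 11.000000, DF = 0.940938, PV = 10.350317
  t = 2.0000: CF_t = 1011.000000, DF = 0.922036, PV = 932.178580
Price P = sum_t PV_t = 963.870426

Answer: Price = 963.8704


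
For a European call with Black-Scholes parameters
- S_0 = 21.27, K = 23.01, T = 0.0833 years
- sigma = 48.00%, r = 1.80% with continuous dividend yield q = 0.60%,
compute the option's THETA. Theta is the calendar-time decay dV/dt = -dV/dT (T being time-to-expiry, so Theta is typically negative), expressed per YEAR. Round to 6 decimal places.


d1 = -0.4911022653; d2 = -0.6296386144
phi(d1) = 0.3536211097; exp(-qT) = 0.9995003249; exp(-rT) = 0.9985017235
Theta = -S*exp(-qT)*phi(d1)*sigma/(2*sqrt(T)) - r*K*exp(-rT)*N(d2) + q*S*exp(-qT)*N(d1)
N(d1) = 0.3116770597; N(d2) = 0.2644655267; sqrt(T) = 0.2886173938
Term 1 = -21.2700 * 0.9995003249 * 0.3536211097 * 0.4800 / (2 * 0.2886173938) = -6.2514009326
Term 2 = -0.0180 * 23.0100 * 0.9985017235 * 0.2644655267 = -0.1093722161
Term 3 = 0.0060 * 21.2700 * 0.9995003249 * 0.3116770597 = 0.0397563512
Theta = -6.2514009326 + (-0.1093722161) + (0.0397563512) = -6.321017

Answer: Theta = -6.321017


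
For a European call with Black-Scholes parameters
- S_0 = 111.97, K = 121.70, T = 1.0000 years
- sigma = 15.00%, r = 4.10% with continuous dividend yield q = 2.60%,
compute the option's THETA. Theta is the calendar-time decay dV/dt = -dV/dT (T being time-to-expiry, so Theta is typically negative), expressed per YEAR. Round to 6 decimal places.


d1 = -0.3805201448; d2 = -0.5305201448
phi(d1) = 0.3710804760; exp(-qT) = 0.9743350896; exp(-rT) = 0.9598291299
Theta = -S*exp(-qT)*phi(d1)*sigma/(2*sqrt(T)) - r*K*exp(-rT)*N(d2) + q*S*exp(-qT)*N(d1)
N(d1) = 0.3517796729; N(d2) = 0.2978756728; sqrt(T) = 1.0000000000
Term 1 = -111.9700 * 0.9743350896 * 0.3710804760 * 0.1500 / (2 * 1.0000000000) = -3.0362630196
Term 2 = -0.0410 * 121.7000 * 0.9598291299 * 0.2978756728 = -1.4266038688
Term 3 = 0.0260 * 111.9700 * 0.9743350896 * 0.3517796729 = 0.9978243788
Theta = -3.0362630196 + (-1.4266038688) + (0.9978243788) = -3.465043

Answer: Theta = -3.465043


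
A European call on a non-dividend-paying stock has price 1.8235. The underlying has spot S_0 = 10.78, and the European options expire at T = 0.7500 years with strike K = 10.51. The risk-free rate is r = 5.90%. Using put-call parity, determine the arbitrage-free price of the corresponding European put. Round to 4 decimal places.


Put-call parity: C - P = S_0 * exp(-qT) - K * exp(-rT).
S_0 * exp(-qT) = 10.7800 * 1.00000000 = 10.78000000
K * exp(-rT) = 10.5100 * 0.95671475 = 10.05507201
P = C - S*exp(-qT) + K*exp(-rT)
P = 1.8235 - 10.78000000 + 10.05507201 = 1.0986

Answer: Put price = 1.0986


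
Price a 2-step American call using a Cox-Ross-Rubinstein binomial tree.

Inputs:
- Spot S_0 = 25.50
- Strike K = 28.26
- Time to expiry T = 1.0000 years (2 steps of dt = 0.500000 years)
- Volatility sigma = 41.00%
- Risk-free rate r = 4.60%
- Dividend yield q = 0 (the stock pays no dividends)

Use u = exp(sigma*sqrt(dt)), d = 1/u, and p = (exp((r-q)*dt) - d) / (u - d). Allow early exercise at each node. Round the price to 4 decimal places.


dt = T/N = 0.500000
u = exp(sigma*sqrt(dt)) = 1.336312; d = 1/u = 0.748328
p = (exp((r-q)*dt) - d) / (u - d) = 0.467595
Discount per step: exp(-r*dt) = 0.977262
Stock lattice S(k, i) with i counting down-moves:
  k=0: S(0,0) = 25.5000
  k=1: S(1,0) = 34.0760; S(1,1) = 19.0824
  k=2: S(2,0) = 45.5361; S(2,1) = 25.5000; S(2,2) = 14.2799
Terminal payoffs V(N, i) = max(S_T - K, 0):
  V(2,0) = 17.276127; V(2,1) = 0.000000; V(2,2) = 0.000000
Backward induction: V(k, i) = exp(-r*dt) * [p * V(k+1, i) + (1-p) * V(k+1, i+1)]; then take max(V_cont, immediate exercise) for American.
  V(1,0) = exp(-r*dt) * [p*17.276127 + (1-p)*0.000000] = 7.894551; exercise = 5.815963; V(1,0) = max -> 7.894551
  V(1,1) = exp(-r*dt) * [p*0.000000 + (1-p)*0.000000] = 0.000000; exercise = 0.000000; V(1,1) = max -> 0.000000
  V(0,0) = exp(-r*dt) * [p*7.894551 + (1-p)*0.000000] = 3.607518; exercise = 0.000000; V(0,0) = max -> 3.607518

Answer: Price = V(0,0) = 3.6075


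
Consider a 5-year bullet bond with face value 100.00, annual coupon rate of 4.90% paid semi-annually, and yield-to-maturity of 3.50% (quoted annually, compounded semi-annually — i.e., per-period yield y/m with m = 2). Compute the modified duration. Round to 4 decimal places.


Coupon per period c = face * coupon_rate / m = 2.450000
Periods per year m = 2; per-period yield y/m = 0.017500
Number of cashflows N = 10
Cashflows (t years, CF_t, discount factor 1/(1+y/m)^(m*t), PV):
  t = 0.5000: CF_t = 2.450000, DF = 0.982801, PV = 2.407862
  t = 1.0000: CF_t = 2.450000, DF = 0.965898, PV = 2.366450
  t = 1.5000: CF_t = 2.450000, DF = 0.949285, PV = 2.325749
  t = 2.0000: CF_t = 2.450000, DF = 0.932959, PV = 2.285748
  t = 2.5000: CF_t = 2.450000, DF = 0.916913, PV = 2.246436
  t = 3.0000: CF_t = 2.450000, DF = 0.901143, PV = 2.207799
  t = 3.5000: CF_t = 2.450000, DF = 0.885644, PV = 2.169827
  t = 4.0000: CF_t = 2.450000, DF = 0.870412, PV = 2.132508
  t = 4.5000: CF_t = 2.450000, DF = 0.855441, PV = 2.095831
  t = 5.0000: CF_t = 102.450000, DF = 0.840729, PV = 86.132645
Price P = sum_t PV_t = 106.370856
First compute Macaulay numerator sum_t t * PV_t:
  t * PV_t at t = 0.5000: 1.203931
  t * PV_t at t = 1.0000: 2.366450
  t * PV_t at t = 1.5000: 3.488623
  t * PV_t at t = 2.0000: 4.571497
  t * PV_t at t = 2.5000: 5.616089
  t * PV_t at t = 3.0000: 6.623398
  t * PV_t at t = 3.5000: 7.594395
  t * PV_t at t = 4.0000: 8.530033
  t * PV_t at t = 4.5000: 9.431241
  t * PV_t at t = 5.0000: 430.663225
Macaulay duration D = 480.088882 / 106.370856 = 4.513350
Modified duration = D / (1 + y/m) = 4.513350 / (1 + 0.017500) = 4.435725

Answer: Modified duration = 4.4357


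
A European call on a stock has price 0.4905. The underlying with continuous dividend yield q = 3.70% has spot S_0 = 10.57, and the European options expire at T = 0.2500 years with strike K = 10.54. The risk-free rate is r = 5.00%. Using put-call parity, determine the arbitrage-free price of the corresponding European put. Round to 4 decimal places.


Answer: Put price = 0.4269

Derivation:
Put-call parity: C - P = S_0 * exp(-qT) - K * exp(-rT).
S_0 * exp(-qT) = 10.5700 * 0.99079265 = 10.47267831
K * exp(-rT) = 10.5400 * 0.98757780 = 10.40907002
P = C - S*exp(-qT) + K*exp(-rT)
P = 0.4905 - 10.47267831 + 10.40907002 = 0.4269


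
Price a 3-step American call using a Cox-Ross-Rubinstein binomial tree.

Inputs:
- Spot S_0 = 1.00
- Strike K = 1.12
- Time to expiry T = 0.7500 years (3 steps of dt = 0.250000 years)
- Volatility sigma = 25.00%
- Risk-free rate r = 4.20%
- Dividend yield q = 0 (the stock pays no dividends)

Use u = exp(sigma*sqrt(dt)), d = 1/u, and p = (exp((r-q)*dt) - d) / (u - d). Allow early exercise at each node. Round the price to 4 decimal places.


dt = T/N = 0.250000
u = exp(sigma*sqrt(dt)) = 1.133148; d = 1/u = 0.882497
p = (exp((r-q)*dt) - d) / (u - d) = 0.510902
Discount per step: exp(-r*dt) = 0.989555
Stock lattice S(k, i) with i counting down-moves:
  k=0: S(0,0) = 1.0000
  k=1: S(1,0) = 1.1331; S(1,1) = 0.8825
  k=2: S(2,0) = 1.2840; S(2,1) = 1.0000; S(2,2) = 0.7788
  k=3: S(3,0) = 1.4550; S(3,1) = 1.1331; S(3,2) = 0.8825; S(3,3) = 0.6873
Terminal payoffs V(N, i) = max(S_T - K, 0):
  V(3,0) = 0.334991; V(3,1) = 0.013148; V(3,2) = 0.000000; V(3,3) = 0.000000
Backward induction: V(k, i) = exp(-r*dt) * [p * V(k+1, i) + (1-p) * V(k+1, i+1)]; then take max(V_cont, immediate exercise) for American.
  V(2,0) = exp(-r*dt) * [p*0.334991 + (1-p)*0.013148] = 0.175724; exercise = 0.164025; V(2,0) = max -> 0.175724
  V(2,1) = exp(-r*dt) * [p*0.013148 + (1-p)*0.000000] = 0.006647; exercise = 0.000000; V(2,1) = max -> 0.006647
  V(2,2) = exp(-r*dt) * [p*0.000000 + (1-p)*0.000000] = 0.000000; exercise = 0.000000; V(2,2) = max -> 0.000000
  V(1,0) = exp(-r*dt) * [p*0.175724 + (1-p)*0.006647] = 0.092057; exercise = 0.013148; V(1,0) = max -> 0.092057
  V(1,1) = exp(-r*dt) * [p*0.006647 + (1-p)*0.000000] = 0.003361; exercise = 0.000000; V(1,1) = max -> 0.003361
  V(0,0) = exp(-r*dt) * [p*0.092057 + (1-p)*0.003361] = 0.048168; exercise = 0.000000; V(0,0) = max -> 0.048168

Answer: Price = V(0,0) = 0.0482


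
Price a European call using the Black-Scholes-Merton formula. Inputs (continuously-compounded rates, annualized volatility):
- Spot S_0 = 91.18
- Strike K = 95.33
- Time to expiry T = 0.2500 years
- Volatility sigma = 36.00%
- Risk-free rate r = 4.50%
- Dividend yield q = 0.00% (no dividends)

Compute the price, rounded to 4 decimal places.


d1 = (ln(S/K) + (r - q + 0.5*sigma^2) * T) / (sigma * sqrt(T)) = -0.09477212
d2 = d1 - sigma * sqrt(T) = -0.27477212
exp(-rT) = 0.98881304; exp(-qT) = 1.00000000
C = S_0 * exp(-qT) * N(d1) - K * exp(-rT) * N(d2)
N(d1) = 0.46224792; N(d2) = 0.39174566
C = 91.1800 * 1.00000000 * 0.46224792 - 95.3300 * 0.98881304 * 0.39174566 = 5.2204

Answer: Price = 5.2204


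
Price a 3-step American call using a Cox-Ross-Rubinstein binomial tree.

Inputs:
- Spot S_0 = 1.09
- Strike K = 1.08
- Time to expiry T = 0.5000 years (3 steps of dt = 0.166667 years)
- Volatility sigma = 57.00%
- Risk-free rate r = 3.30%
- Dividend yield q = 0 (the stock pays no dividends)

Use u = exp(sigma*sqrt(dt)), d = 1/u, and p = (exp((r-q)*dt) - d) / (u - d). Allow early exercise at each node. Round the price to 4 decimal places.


dt = T/N = 0.166667
u = exp(sigma*sqrt(dt)) = 1.262005; d = 1/u = 0.792390
p = (exp((r-q)*dt) - d) / (u - d) = 0.453830
Discount per step: exp(-r*dt) = 0.994515
Stock lattice S(k, i) with i counting down-moves:
  k=0: S(0,0) = 1.0900
  k=1: S(1,0) = 1.3756; S(1,1) = 0.8637
  k=2: S(2,0) = 1.7360; S(2,1) = 1.0900; S(2,2) = 0.6844
  k=3: S(3,0) = 2.1908; S(3,1) = 1.3756; S(3,2) = 0.8637; S(3,3) = 0.5423
Terminal payoffs V(N, i) = max(S_T - K, 0):
  V(3,0) = 1.110834; V(3,1) = 0.295585; V(3,2) = 0.000000; V(3,3) = 0.000000
Backward induction: V(k, i) = exp(-r*dt) * [p * V(k+1, i) + (1-p) * V(k+1, i+1)]; then take max(V_cont, immediate exercise) for American.
  V(2,0) = exp(-r*dt) * [p*1.110834 + (1-p)*0.295585] = 0.661919; exercise = 0.655995; V(2,0) = max -> 0.661919
  V(2,1) = exp(-r*dt) * [p*0.295585 + (1-p)*0.000000] = 0.133410; exercise = 0.010000; V(2,1) = max -> 0.133410
  V(2,2) = exp(-r*dt) * [p*0.000000 + (1-p)*0.000000] = 0.000000; exercise = 0.000000; V(2,2) = max -> 0.000000
  V(1,0) = exp(-r*dt) * [p*0.661919 + (1-p)*0.133410] = 0.371215; exercise = 0.295585; V(1,0) = max -> 0.371215
  V(1,1) = exp(-r*dt) * [p*0.133410 + (1-p)*0.000000] = 0.060213; exercise = 0.000000; V(1,1) = max -> 0.060213
  V(0,0) = exp(-r*dt) * [p*0.371215 + (1-p)*0.060213] = 0.200251; exercise = 0.010000; V(0,0) = max -> 0.200251

Answer: Price = V(0,0) = 0.2003


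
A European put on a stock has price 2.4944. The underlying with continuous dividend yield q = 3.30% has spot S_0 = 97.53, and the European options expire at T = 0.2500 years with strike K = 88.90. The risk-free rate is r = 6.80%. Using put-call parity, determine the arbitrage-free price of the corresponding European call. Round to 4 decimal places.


Put-call parity: C - P = S_0 * exp(-qT) - K * exp(-rT).
S_0 * exp(-qT) = 97.5300 * 0.99178394 = 96.72868746
K * exp(-rT) = 88.9000 * 0.98314368 = 87.40147356
C = P + S*exp(-qT) - K*exp(-rT)
C = 2.4944 + 96.72868746 - 87.40147356 = 11.8216

Answer: Call price = 11.8216


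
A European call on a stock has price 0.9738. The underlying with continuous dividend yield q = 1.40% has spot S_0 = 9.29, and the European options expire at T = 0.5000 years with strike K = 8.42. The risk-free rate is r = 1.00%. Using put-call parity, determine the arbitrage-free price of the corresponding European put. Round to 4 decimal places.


Answer: Put price = 0.1266

Derivation:
Put-call parity: C - P = S_0 * exp(-qT) - K * exp(-rT).
S_0 * exp(-qT) = 9.2900 * 0.99302444 = 9.22519707
K * exp(-rT) = 8.4200 * 0.99501248 = 8.37800507
P = C - S*exp(-qT) + K*exp(-rT)
P = 0.9738 - 9.22519707 + 8.37800507 = 0.1266


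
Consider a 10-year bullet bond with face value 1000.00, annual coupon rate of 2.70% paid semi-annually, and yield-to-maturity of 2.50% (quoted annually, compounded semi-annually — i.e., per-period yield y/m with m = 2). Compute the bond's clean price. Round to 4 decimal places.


Answer: Price = 1017.5993

Derivation:
Coupon per period c = face * coupon_rate / m = 13.500000
Periods per year m = 2; per-period yield y/m = 0.012500
Number of cashflows N = 20
Cashflows (t years, CF_t, discount factor 1/(1+y/m)^(m*t), PV):
  t = 0.5000: CF_t = 13.500000, DF = 0.987654, PV = 13.333333
  t = 1.0000: CF_t = 13.500000, DF = 0.975461, PV = 13.168724
  t = 1.5000: CF_t = 13.500000, DF = 0.963418, PV = 13.006147
  t = 2.0000: CF_t = 13.500000, DF = 0.951524, PV = 12.845578
  t = 2.5000: CF_t = 13.500000, DF = 0.939777, PV = 12.686990
  t = 3.0000: CF_t = 13.500000, DF = 0.928175, PV = 12.530361
  t = 3.5000: CF_t = 13.500000, DF = 0.916716, PV = 12.375665
  t = 4.0000: CF_t = 13.500000, DF = 0.905398, PV = 12.222879
  t = 4.5000: CF_t = 13.500000, DF = 0.894221, PV = 12.071979
  t = 5.0000: CF_t = 13.500000, DF = 0.883181, PV = 11.922943
  t = 5.5000: CF_t = 13.500000, DF = 0.872277, PV = 11.775746
  t = 6.0000: CF_t = 13.500000, DF = 0.861509, PV = 11.630366
  t = 6.5000: CF_t = 13.500000, DF = 0.850873, PV = 11.486781
  t = 7.0000: CF_t = 13.500000, DF = 0.840368, PV = 11.344969
  t = 7.5000: CF_t = 13.500000, DF = 0.829993, PV = 11.204908
  t = 8.0000: CF_t = 13.500000, DF = 0.819746, PV = 11.066576
  t = 8.5000: CF_t = 13.500000, DF = 0.809626, PV = 10.929951
  t = 9.0000: CF_t = 13.500000, DF = 0.799631, PV = 10.795014
  t = 9.5000: CF_t = 13.500000, DF = 0.789759, PV = 10.661742
  t = 10.0000: CF_t = 1013.500000, DF = 0.780009, PV = 790.538664
Price P = sum_t PV_t = 1017.599316


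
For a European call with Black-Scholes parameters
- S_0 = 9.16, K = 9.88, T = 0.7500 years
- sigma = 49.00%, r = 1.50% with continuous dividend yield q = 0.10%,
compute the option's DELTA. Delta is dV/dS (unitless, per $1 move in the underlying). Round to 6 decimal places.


Answer: Delta = 0.522976

Derivation:
d1 = 0.0586096936; d2 = -0.3657427543
phi(d1) = 0.3982576659; exp(-qT) = 0.9992502812; exp(-rT) = 0.9888130446
N(d1) = 0.5233685052
Delta = exp(-qT) * N(d1) = 0.9992502812 * 0.5233685052 = 0.522976


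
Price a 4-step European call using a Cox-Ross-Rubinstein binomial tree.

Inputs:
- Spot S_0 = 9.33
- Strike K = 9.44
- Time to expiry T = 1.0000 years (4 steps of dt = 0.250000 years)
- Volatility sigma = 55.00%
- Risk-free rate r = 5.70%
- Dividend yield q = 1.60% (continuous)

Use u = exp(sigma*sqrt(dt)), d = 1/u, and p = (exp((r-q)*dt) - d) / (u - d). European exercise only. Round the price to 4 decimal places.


dt = T/N = 0.250000
u = exp(sigma*sqrt(dt)) = 1.316531; d = 1/u = 0.759572
p = (exp((r-q)*dt) - d) / (u - d) = 0.450178
Discount per step: exp(-r*dt) = 0.985851
Stock lattice S(k, i) with i counting down-moves:
  k=0: S(0,0) = 9.3300
  k=1: S(1,0) = 12.2832; S(1,1) = 7.0868
  k=2: S(2,0) = 16.1713; S(2,1) = 9.3300; S(2,2) = 5.3829
  k=3: S(3,0) = 21.2899; S(3,1) = 12.2832; S(3,2) = 7.0868; S(3,3) = 4.0887
  k=4: S(4,0) = 28.0289; S(4,1) = 16.1713; S(4,2) = 9.3300; S(4,3) = 5.3829; S(4,4) = 3.1057
Terminal payoffs V(N, i) = max(S_T - K, 0):
  V(4,0) = 18.588869; V(4,1) = 6.731251; V(4,2) = 0.000000; V(4,3) = 0.000000; V(4,4) = 0.000000
Backward induction: V(k, i) = exp(-r*dt) * [p * V(k+1, i) + (1-p) * V(k+1, i+1)].
  V(3,0) = exp(-r*dt) * [p*18.588869 + (1-p)*6.731251] = 11.898524
  V(3,1) = exp(-r*dt) * [p*6.731251 + (1-p)*0.000000] = 2.987387
  V(3,2) = exp(-r*dt) * [p*0.000000 + (1-p)*0.000000] = 0.000000
  V(3,3) = exp(-r*dt) * [p*0.000000 + (1-p)*0.000000] = 0.000000
  V(2,0) = exp(-r*dt) * [p*11.898524 + (1-p)*2.987387] = 6.899958
  V(2,1) = exp(-r*dt) * [p*2.987387 + (1-p)*0.000000] = 1.325828
  V(2,2) = exp(-r*dt) * [p*0.000000 + (1-p)*0.000000] = 0.000000
  V(1,0) = exp(-r*dt) * [p*6.899958 + (1-p)*1.325828] = 3.780916
  V(1,1) = exp(-r*dt) * [p*1.325828 + (1-p)*0.000000] = 0.588414
  V(0,0) = exp(-r*dt) * [p*3.780916 + (1-p)*0.588414] = 1.996949

Answer: Price = V(0,0) = 1.9969


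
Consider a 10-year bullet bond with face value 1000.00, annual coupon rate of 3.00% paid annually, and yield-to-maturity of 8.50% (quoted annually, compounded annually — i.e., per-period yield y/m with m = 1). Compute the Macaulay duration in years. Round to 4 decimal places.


Answer: Macaulay duration = 8.4091 years

Derivation:
Coupon per period c = face * coupon_rate / m = 30.000000
Periods per year m = 1; per-period yield y/m = 0.085000
Number of cashflows N = 10
Cashflows (t years, CF_t, discount factor 1/(1+y/m)^(m*t), PV):
  t = 1.0000: CF_t = 30.000000, DF = 0.921659, PV = 27.649770
  t = 2.0000: CF_t = 30.000000, DF = 0.849455, PV = 25.483659
  t = 3.0000: CF_t = 30.000000, DF = 0.782908, PV = 23.487243
  t = 4.0000: CF_t = 30.000000, DF = 0.721574, PV = 21.647229
  t = 5.0000: CF_t = 30.000000, DF = 0.665045, PV = 19.951363
  t = 6.0000: CF_t = 30.000000, DF = 0.612945, PV = 18.388353
  t = 7.0000: CF_t = 30.000000, DF = 0.564926, PV = 16.947791
  t = 8.0000: CF_t = 30.000000, DF = 0.520669, PV = 15.620083
  t = 9.0000: CF_t = 30.000000, DF = 0.479880, PV = 14.396390
  t = 10.0000: CF_t = 1030.000000, DF = 0.442285, PV = 455.553977
Price P = sum_t PV_t = 639.125857
Macaulay numerator sum_t t * PV_t:
  t * PV_t at t = 1.0000: 27.649770
  t * PV_t at t = 2.0000: 50.967317
  t * PV_t at t = 3.0000: 70.461729
  t * PV_t at t = 4.0000: 86.588914
  t * PV_t at t = 5.0000: 99.756813
  t * PV_t at t = 6.0000: 110.330116
  t * PV_t at t = 7.0000: 118.634534
  t * PV_t at t = 8.0000: 124.960667
  t * PV_t at t = 9.0000: 129.567512
  t * PV_t at t = 10.0000: 4555.539775
Macaulay duration D = (sum_t t * PV_t) / P = 5374.457148 / 639.125857 = 8.409075


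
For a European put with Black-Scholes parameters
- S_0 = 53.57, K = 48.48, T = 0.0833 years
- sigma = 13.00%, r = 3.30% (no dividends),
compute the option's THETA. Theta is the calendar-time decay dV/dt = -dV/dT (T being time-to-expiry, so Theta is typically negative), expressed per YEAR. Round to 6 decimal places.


Answer: Theta = -0.103549

Derivation:
d1 = 2.7529300129; d2 = 2.7154097517
phi(d1) = 0.0090205465; exp(-qT) = 1.0000000000; exp(-rT) = 0.9972548748
Theta = -S*exp(-qT)*phi(d1)*sigma/(2*sqrt(T)) + r*K*exp(-rT)*N(-d2) - q*S*exp(-qT)*N(-d1)
N(-d1) = 0.0029532261; N(-d2) = 0.0033096907; sqrt(T) = 0.2886173938
Term 1 = -53.5700 * 1.0000000000 * 0.0090205465 * 0.1300 / (2 * 0.2886173938) = -0.1088291788
Term 2 = 0.0330 * 48.4800 * 0.9972548748 * 0.0033096907 = 0.0052804402
Term 3 = 0 (no dividend yield, q = 0)
Theta = -0.1088291788 + (0.0052804402) + (0.0000000000) = -0.103549


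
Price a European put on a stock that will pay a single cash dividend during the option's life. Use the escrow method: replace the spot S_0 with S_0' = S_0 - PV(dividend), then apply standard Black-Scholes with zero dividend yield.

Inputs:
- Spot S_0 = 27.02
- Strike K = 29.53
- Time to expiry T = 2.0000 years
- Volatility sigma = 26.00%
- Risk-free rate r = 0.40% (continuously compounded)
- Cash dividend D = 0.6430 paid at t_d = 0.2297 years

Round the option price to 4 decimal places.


Answer: Price = 5.6810

Derivation:
PV(D) = D * exp(-r * t_d) = 0.6430 * 0.99908162 = 0.64240948
S_0' = S_0 - PV(D) = 27.0200 - 0.64240948 = 26.37759052
d1 = (ln(S_0'/K) + (r + sigma^2/2)*T) / (sigma*sqrt(T)) = -0.10142057
d2 = d1 - sigma*sqrt(T) = -0.46911610
exp(-rT) = 0.99203191
N(-d1) = 0.54039170; N(-d2) = 0.68050667
P = K * exp(-rT) * N(-d2) - S_0' * N(-d1) = 29.5300 * 0.99203191 * 0.68050667 - 26.37759052 * 0.54039170 = 5.6810


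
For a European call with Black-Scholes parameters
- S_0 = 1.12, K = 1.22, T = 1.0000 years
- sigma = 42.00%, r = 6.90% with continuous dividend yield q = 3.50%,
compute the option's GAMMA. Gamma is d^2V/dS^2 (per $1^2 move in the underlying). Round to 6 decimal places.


d1 = 0.0873281585; d2 = -0.3326718415
phi(d1) = 0.3974239687; exp(-qT) = 0.9656054163; exp(-rT) = 0.9333266801
Gamma = exp(-qT) * phi(d1) / (S * sigma * sqrt(T)) = 0.9656054163 * 0.3974239687 / (1.1200 * 0.4200 * 1.0000000000) = 0.815805

Answer: Gamma = 0.815805


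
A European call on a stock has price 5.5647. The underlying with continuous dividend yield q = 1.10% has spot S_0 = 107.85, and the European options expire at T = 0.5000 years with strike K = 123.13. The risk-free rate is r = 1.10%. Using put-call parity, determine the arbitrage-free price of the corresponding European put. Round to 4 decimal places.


Put-call parity: C - P = S_0 * exp(-qT) - K * exp(-rT).
S_0 * exp(-qT) = 107.8500 * 0.99451510 = 107.25845324
K * exp(-rT) = 123.1300 * 0.99451510 = 122.45464393
P = C - S*exp(-qT) + K*exp(-rT)
P = 5.5647 - 107.25845324 + 122.45464393 = 20.7609

Answer: Put price = 20.7609


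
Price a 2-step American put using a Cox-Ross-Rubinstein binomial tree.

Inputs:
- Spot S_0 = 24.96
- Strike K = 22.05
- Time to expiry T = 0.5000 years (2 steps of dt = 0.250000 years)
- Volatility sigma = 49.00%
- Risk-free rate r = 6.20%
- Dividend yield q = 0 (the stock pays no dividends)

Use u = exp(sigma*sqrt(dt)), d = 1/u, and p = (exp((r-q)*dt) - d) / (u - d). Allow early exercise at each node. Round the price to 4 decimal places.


Answer: Price = V(0,0) = 1.8363

Derivation:
dt = T/N = 0.250000
u = exp(sigma*sqrt(dt)) = 1.277621; d = 1/u = 0.782705
p = (exp((r-q)*dt) - d) / (u - d) = 0.470617
Discount per step: exp(-r*dt) = 0.984620
Stock lattice S(k, i) with i counting down-moves:
  k=0: S(0,0) = 24.9600
  k=1: S(1,0) = 31.8894; S(1,1) = 19.5363
  k=2: S(2,0) = 40.7426; S(2,1) = 24.9600; S(2,2) = 15.2912
Terminal payoffs V(N, i) = max(K - S_T, 0):
  V(2,0) = 0.000000; V(2,1) = 0.000000; V(2,2) = 6.758845
Backward induction: V(k, i) = exp(-r*dt) * [p * V(k+1, i) + (1-p) * V(k+1, i+1)]; then take max(V_cont, immediate exercise) for American.
  V(1,0) = exp(-r*dt) * [p*0.000000 + (1-p)*0.000000] = 0.000000; exercise = 0.000000; V(1,0) = max -> 0.000000
  V(1,1) = exp(-r*dt) * [p*0.000000 + (1-p)*6.758845] = 3.522987; exercise = 2.513695; V(1,1) = max -> 3.522987
  V(0,0) = exp(-r*dt) * [p*0.000000 + (1-p)*3.522987] = 1.836325; exercise = 0.000000; V(0,0) = max -> 1.836325


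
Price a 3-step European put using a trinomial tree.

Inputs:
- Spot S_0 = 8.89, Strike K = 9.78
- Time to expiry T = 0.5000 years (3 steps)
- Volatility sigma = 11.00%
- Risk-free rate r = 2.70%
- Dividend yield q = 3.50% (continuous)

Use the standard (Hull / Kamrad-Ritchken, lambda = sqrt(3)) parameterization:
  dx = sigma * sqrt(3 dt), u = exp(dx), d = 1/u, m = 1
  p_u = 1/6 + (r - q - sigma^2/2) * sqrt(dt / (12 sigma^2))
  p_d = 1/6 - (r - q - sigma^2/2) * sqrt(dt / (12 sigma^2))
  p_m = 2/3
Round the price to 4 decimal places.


Answer: Price = V(0,0) = 0.9456

Derivation:
dt = T/N = 0.166667; dx = sigma*sqrt(3*dt) = 0.077782
u = exp(dx) = 1.080887; d = 1/u = 0.925166
p_u = 0.151614, p_m = 0.666667, p_d = 0.181719
Discount per step: exp(-r*dt) = 0.995510
Stock lattice S(k, j) with j the centered position index:
  k=0: S(0,+0) = 8.8900
  k=1: S(1,-1) = 8.2247; S(1,+0) = 8.8900; S(1,+1) = 9.6091
  k=2: S(2,-2) = 7.6092; S(2,-1) = 8.2247; S(2,+0) = 8.8900; S(2,+1) = 9.6091; S(2,+2) = 10.3863
  k=3: S(3,-3) = 7.0398; S(3,-2) = 7.6092; S(3,-1) = 8.2247; S(3,+0) = 8.8900; S(3,+1) = 9.6091; S(3,+2) = 10.3863; S(3,+3) = 11.2264
Terminal payoffs V(N, j) = max(K - S_T, 0):
  V(3,-3) = 2.740186; V(3,-2) = 2.170758; V(3,-1) = 1.555271; V(3,+0) = 0.890000; V(3,+1) = 0.170917; V(3,+2) = 0.000000; V(3,+3) = 0.000000
Backward induction: V(k, j) = exp(-r*dt) * [p_u * V(k+1, j+1) + p_m * V(k+1, j) + p_d * V(k+1, j-1)]
  V(2,-2) = exp(-r*dt) * [p_u*1.555271 + p_m*2.170758 + p_d*2.740186] = 2.171126
  V(2,-1) = exp(-r*dt) * [p_u*0.890000 + p_m*1.555271 + p_d*2.170758] = 1.559221
  V(2,+0) = exp(-r*dt) * [p_u*0.170917 + p_m*0.890000 + p_d*1.555271] = 0.897821
  V(2,+1) = exp(-r*dt) * [p_u*0.000000 + p_m*0.170917 + p_d*0.890000] = 0.274437
  V(2,+2) = exp(-r*dt) * [p_u*0.000000 + p_m*0.000000 + p_d*0.170917] = 0.030919
  V(1,-1) = exp(-r*dt) * [p_u*0.897821 + p_m*1.559221 + p_d*2.171126] = 1.563089
  V(1,+0) = exp(-r*dt) * [p_u*0.274437 + p_m*0.897821 + p_d*1.559221] = 0.919350
  V(1,+1) = exp(-r*dt) * [p_u*0.030919 + p_m*0.274437 + p_d*0.897821] = 0.349222
  V(0,+0) = exp(-r*dt) * [p_u*0.349222 + p_m*0.919350 + p_d*1.563089] = 0.945626


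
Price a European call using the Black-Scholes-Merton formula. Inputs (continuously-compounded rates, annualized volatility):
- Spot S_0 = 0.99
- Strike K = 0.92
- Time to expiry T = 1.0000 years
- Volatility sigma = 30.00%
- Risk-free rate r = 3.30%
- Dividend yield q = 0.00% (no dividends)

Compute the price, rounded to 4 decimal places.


Answer: Price = 0.1689

Derivation:
d1 = (ln(S/K) + (r - q + 0.5*sigma^2) * T) / (sigma * sqrt(T)) = 0.50443758
d2 = d1 - sigma * sqrt(T) = 0.20443758
exp(-rT) = 0.96753856; exp(-qT) = 1.00000000
C = S_0 * exp(-qT) * N(d1) - K * exp(-rT) * N(d2)
N(d1) = 0.69302304; N(d2) = 0.58099422
C = 0.9900 * 1.00000000 * 0.69302304 - 0.9200 * 0.96753856 * 0.58099422 = 0.1689


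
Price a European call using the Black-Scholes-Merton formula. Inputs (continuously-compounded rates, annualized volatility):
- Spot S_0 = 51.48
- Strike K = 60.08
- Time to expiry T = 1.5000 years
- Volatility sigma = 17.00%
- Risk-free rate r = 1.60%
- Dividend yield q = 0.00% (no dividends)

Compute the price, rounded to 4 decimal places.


Answer: Price = 1.8419

Derivation:
d1 = (ln(S/K) + (r - q + 0.5*sigma^2) * T) / (sigma * sqrt(T)) = -0.52259924
d2 = d1 - sigma * sqrt(T) = -0.73080586
exp(-rT) = 0.97628571; exp(-qT) = 1.00000000
C = S_0 * exp(-qT) * N(d1) - K * exp(-rT) * N(d2)
N(d1) = 0.30062659; N(d2) = 0.23244887
C = 51.4800 * 1.00000000 * 0.30062659 - 60.0800 * 0.97628571 * 0.23244887 = 1.8419


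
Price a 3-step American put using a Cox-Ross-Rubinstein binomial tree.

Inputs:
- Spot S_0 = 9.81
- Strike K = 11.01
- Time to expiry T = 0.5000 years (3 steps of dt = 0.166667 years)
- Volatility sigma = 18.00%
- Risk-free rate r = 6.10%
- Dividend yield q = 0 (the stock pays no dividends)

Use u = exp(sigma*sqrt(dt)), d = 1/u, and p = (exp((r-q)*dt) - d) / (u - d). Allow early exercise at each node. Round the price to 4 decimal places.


Answer: Price = V(0,0) = 1.2000

Derivation:
dt = T/N = 0.166667
u = exp(sigma*sqrt(dt)) = 1.076252; d = 1/u = 0.929150
p = (exp((r-q)*dt) - d) / (u - d) = 0.551103
Discount per step: exp(-r*dt) = 0.989885
Stock lattice S(k, i) with i counting down-moves:
  k=0: S(0,0) = 9.8100
  k=1: S(1,0) = 10.5580; S(1,1) = 9.1150
  k=2: S(2,0) = 11.3631; S(2,1) = 9.8100; S(2,2) = 8.4692
  k=3: S(3,0) = 12.2296; S(3,1) = 10.5580; S(3,2) = 9.1150; S(3,3) = 7.8691
Terminal payoffs V(N, i) = max(K - S_T, 0):
  V(3,0) = 0.000000; V(3,1) = 0.451967; V(3,2) = 1.895035; V(3,3) = 3.140865
Backward induction: V(k, i) = exp(-r*dt) * [p * V(k+1, i) + (1-p) * V(k+1, i+1)]; then take max(V_cont, immediate exercise) for American.
  V(2,0) = exp(-r*dt) * [p*0.000000 + (1-p)*0.451967] = 0.200835; exercise = 0.000000; V(2,0) = max -> 0.200835
  V(2,1) = exp(-r*dt) * [p*0.451967 + (1-p)*1.895035] = 1.088632; exercise = 1.200000; V(2,1) = max -> 1.200000
  V(2,2) = exp(-r*dt) * [p*1.895035 + (1-p)*3.140865] = 2.429459; exercise = 2.540827; V(2,2) = max -> 2.540827
  V(1,0) = exp(-r*dt) * [p*0.200835 + (1-p)*1.200000] = 0.642789; exercise = 0.451967; V(1,0) = max -> 0.642789
  V(1,1) = exp(-r*dt) * [p*1.200000 + (1-p)*2.540827] = 1.783667; exercise = 1.895035; V(1,1) = max -> 1.895035
  V(0,0) = exp(-r*dt) * [p*0.642789 + (1-p)*1.895035] = 1.192731; exercise = 1.200000; V(0,0) = max -> 1.200000


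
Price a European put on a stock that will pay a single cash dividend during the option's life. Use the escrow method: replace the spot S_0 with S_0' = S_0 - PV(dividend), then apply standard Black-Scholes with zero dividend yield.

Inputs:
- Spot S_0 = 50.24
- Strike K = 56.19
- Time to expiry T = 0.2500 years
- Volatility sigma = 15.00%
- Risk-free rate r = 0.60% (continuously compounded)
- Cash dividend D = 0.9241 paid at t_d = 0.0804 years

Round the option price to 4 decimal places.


PV(D) = D * exp(-r * t_d) = 0.9241 * 0.99951772 = 0.92365432
S_0' = S_0 - PV(D) = 50.2400 - 0.92365432 = 49.31634568
d1 = (ln(S_0'/K) + (r + sigma^2/2)*T) / (sigma*sqrt(T)) = -1.68227632
d2 = d1 - sigma*sqrt(T) = -1.75727632
exp(-rT) = 0.99850112
N(-d1) = 0.95374236; N(-d2) = 0.96056464
P = K * exp(-rT) * N(-d2) - S_0' * N(-d1) = 56.1900 * 0.99850112 * 0.96056464 - 49.31634568 * 0.95374236 = 6.8581

Answer: Price = 6.8581


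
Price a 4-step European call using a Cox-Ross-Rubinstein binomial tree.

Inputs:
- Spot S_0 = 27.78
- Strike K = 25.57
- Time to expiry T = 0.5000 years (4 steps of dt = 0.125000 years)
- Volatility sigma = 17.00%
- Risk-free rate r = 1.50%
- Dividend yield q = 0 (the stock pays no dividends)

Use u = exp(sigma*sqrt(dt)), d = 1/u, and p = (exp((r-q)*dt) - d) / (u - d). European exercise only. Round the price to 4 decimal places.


dt = T/N = 0.125000
u = exp(sigma*sqrt(dt)) = 1.061947; d = 1/u = 0.941667
p = (exp((r-q)*dt) - d) / (u - d) = 0.500582
Discount per step: exp(-r*dt) = 0.998127
Stock lattice S(k, i) with i counting down-moves:
  k=0: S(0,0) = 27.7800
  k=1: S(1,0) = 29.5009; S(1,1) = 26.1595
  k=2: S(2,0) = 31.3284; S(2,1) = 27.7800; S(2,2) = 24.6335
  k=3: S(3,0) = 33.2691; S(3,1) = 29.5009; S(3,2) = 26.1595; S(3,3) = 23.1966
  k=4: S(4,0) = 35.3300; S(4,1) = 31.3284; S(4,2) = 27.7800; S(4,3) = 24.6335; S(4,4) = 21.8434
Terminal payoffs V(N, i) = max(S_T - K, 0):
  V(4,0) = 9.760006; V(4,1) = 5.758383; V(4,2) = 2.210000; V(4,3) = 0.000000; V(4,4) = 0.000000
Backward induction: V(k, i) = exp(-r*dt) * [p * V(k+1, i) + (1-p) * V(k+1, i+1)].
  V(3,0) = exp(-r*dt) * [p*9.760006 + (1-p)*5.758383] = 7.746983
  V(3,1) = exp(-r*dt) * [p*5.758383 + (1-p)*2.210000] = 3.978788
  V(3,2) = exp(-r*dt) * [p*2.210000 + (1-p)*0.000000] = 1.104213
  V(3,3) = exp(-r*dt) * [p*0.000000 + (1-p)*0.000000] = 0.000000
  V(2,0) = exp(-r*dt) * [p*7.746983 + (1-p)*3.978788] = 5.854091
  V(2,1) = exp(-r*dt) * [p*3.978788 + (1-p)*1.104213] = 2.538409
  V(2,2) = exp(-r*dt) * [p*1.104213 + (1-p)*0.000000] = 0.551713
  V(1,0) = exp(-r*dt) * [p*5.854091 + (1-p)*2.538409] = 4.190314
  V(1,1) = exp(-r*dt) * [p*2.538409 + (1-p)*0.551713] = 1.543320
  V(0,0) = exp(-r*dt) * [p*4.190314 + (1-p)*1.543320] = 2.862984

Answer: Price = V(0,0) = 2.8630


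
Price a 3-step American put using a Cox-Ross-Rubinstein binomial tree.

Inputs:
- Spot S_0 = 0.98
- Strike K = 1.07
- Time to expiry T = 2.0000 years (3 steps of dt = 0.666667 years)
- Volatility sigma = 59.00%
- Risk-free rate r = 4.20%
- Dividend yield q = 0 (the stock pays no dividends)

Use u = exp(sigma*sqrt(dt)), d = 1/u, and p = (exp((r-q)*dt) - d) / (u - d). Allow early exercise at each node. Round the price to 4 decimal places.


Answer: Price = V(0,0) = 0.3509

Derivation:
dt = T/N = 0.666667
u = exp(sigma*sqrt(dt)) = 1.618877; d = 1/u = 0.617712
p = (exp((r-q)*dt) - d) / (u - d) = 0.410206
Discount per step: exp(-r*dt) = 0.972388
Stock lattice S(k, i) with i counting down-moves:
  k=0: S(0,0) = 0.9800
  k=1: S(1,0) = 1.5865; S(1,1) = 0.6054
  k=2: S(2,0) = 2.5683; S(2,1) = 0.9800; S(2,2) = 0.3739
  k=3: S(3,0) = 4.1578; S(3,1) = 1.5865; S(3,2) = 0.6054; S(3,3) = 0.2310
Terminal payoffs V(N, i) = max(K - S_T, 0):
  V(3,0) = 0.000000; V(3,1) = 0.000000; V(3,2) = 0.464642; V(3,3) = 0.839015
Backward induction: V(k, i) = exp(-r*dt) * [p * V(k+1, i) + (1-p) * V(k+1, i+1)]; then take max(V_cont, immediate exercise) for American.
  V(2,0) = exp(-r*dt) * [p*0.000000 + (1-p)*0.000000] = 0.000000; exercise = 0.000000; V(2,0) = max -> 0.000000
  V(2,1) = exp(-r*dt) * [p*0.000000 + (1-p)*0.464642] = 0.266477; exercise = 0.090000; V(2,1) = max -> 0.266477
  V(2,2) = exp(-r*dt) * [p*0.464642 + (1-p)*0.839015] = 0.666519; exercise = 0.696063; V(2,2) = max -> 0.696063
  V(1,0) = exp(-r*dt) * [p*0.000000 + (1-p)*0.266477] = 0.152827; exercise = 0.000000; V(1,0) = max -> 0.152827
  V(1,1) = exp(-r*dt) * [p*0.266477 + (1-p)*0.696063] = 0.505491; exercise = 0.464642; V(1,1) = max -> 0.505491
  V(0,0) = exp(-r*dt) * [p*0.152827 + (1-p)*0.505491] = 0.350863; exercise = 0.090000; V(0,0) = max -> 0.350863


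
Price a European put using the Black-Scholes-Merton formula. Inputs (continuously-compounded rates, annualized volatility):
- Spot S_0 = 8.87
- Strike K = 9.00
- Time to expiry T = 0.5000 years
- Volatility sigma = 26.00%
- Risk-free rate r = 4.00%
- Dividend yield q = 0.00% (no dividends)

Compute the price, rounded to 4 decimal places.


d1 = (ln(S/K) + (r - q + 0.5*sigma^2) * T) / (sigma * sqrt(T)) = 0.12156916
d2 = d1 - sigma * sqrt(T) = -0.06227860
exp(-rT) = 0.98019867; exp(-qT) = 1.00000000
P = K * exp(-rT) * N(-d2) - S_0 * exp(-qT) * N(-d1)
N(-d1) = 0.45162012; N(-d2) = 0.52482951
P = 9.0000 * 0.98019867 * 0.52482951 - 8.8700 * 1.00000000 * 0.45162012 = 0.6241

Answer: Price = 0.6241


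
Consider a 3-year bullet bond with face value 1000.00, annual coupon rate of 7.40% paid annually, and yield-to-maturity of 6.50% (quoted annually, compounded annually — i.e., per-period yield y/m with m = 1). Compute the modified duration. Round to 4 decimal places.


Answer: Modified duration = 2.6296

Derivation:
Coupon per period c = face * coupon_rate / m = 74.000000
Periods per year m = 1; per-period yield y/m = 0.065000
Number of cashflows N = 3
Cashflows (t years, CF_t, discount factor 1/(1+y/m)^(m*t), PV):
  t = 1.0000: CF_t = 74.000000, DF = 0.938967, PV = 69.483568
  t = 2.0000: CF_t = 74.000000, DF = 0.881659, PV = 65.242787
  t = 3.0000: CF_t = 1074.000000, DF = 0.827849, PV = 889.109925
Price P = sum_t PV_t = 1023.836280
First compute Macaulay numerator sum_t t * PV_t:
  t * PV_t at t = 1.0000: 69.483568
  t * PV_t at t = 2.0000: 130.485574
  t * PV_t at t = 3.0000: 2667.329774
Macaulay duration D = 2867.298916 / 1023.836280 = 2.800544
Modified duration = D / (1 + y/m) = 2.800544 / (1 + 0.065000) = 2.629619


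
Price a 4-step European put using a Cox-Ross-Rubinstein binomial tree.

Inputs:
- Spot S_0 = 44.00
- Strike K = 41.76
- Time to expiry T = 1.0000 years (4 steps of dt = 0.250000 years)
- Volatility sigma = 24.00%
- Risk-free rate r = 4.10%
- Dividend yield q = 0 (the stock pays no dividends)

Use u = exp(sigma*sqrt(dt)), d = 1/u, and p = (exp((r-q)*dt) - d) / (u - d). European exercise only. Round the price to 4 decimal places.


Answer: Price = V(0,0) = 2.4127

Derivation:
dt = T/N = 0.250000
u = exp(sigma*sqrt(dt)) = 1.127497; d = 1/u = 0.886920
p = (exp((r-q)*dt) - d) / (u - d) = 0.512861
Discount per step: exp(-r*dt) = 0.989802
Stock lattice S(k, i) with i counting down-moves:
  k=0: S(0,0) = 44.0000
  k=1: S(1,0) = 49.6099; S(1,1) = 39.0245
  k=2: S(2,0) = 55.9350; S(2,1) = 44.0000; S(2,2) = 34.6116
  k=3: S(3,0) = 63.0665; S(3,1) = 49.6099; S(3,2) = 39.0245; S(3,3) = 30.6978
  k=4: S(4,0) = 71.1073; S(4,1) = 55.9350; S(4,2) = 44.0000; S(4,3) = 34.6116; S(4,4) = 27.2265
Terminal payoffs V(N, i) = max(K - S_T, 0):
  V(4,0) = 0.000000; V(4,1) = 0.000000; V(4,2) = 0.000000; V(4,3) = 7.148374; V(4,4) = 14.533531
Backward induction: V(k, i) = exp(-r*dt) * [p * V(k+1, i) + (1-p) * V(k+1, i+1)].
  V(3,0) = exp(-r*dt) * [p*0.000000 + (1-p)*0.000000] = 0.000000
  V(3,1) = exp(-r*dt) * [p*0.000000 + (1-p)*0.000000] = 0.000000
  V(3,2) = exp(-r*dt) * [p*0.000000 + (1-p)*7.148374] = 3.446741
  V(3,3) = exp(-r*dt) * [p*7.148374 + (1-p)*14.533531] = 10.636388
  V(2,0) = exp(-r*dt) * [p*0.000000 + (1-p)*0.000000] = 0.000000
  V(2,1) = exp(-r*dt) * [p*0.000000 + (1-p)*3.446741] = 1.661919
  V(2,2) = exp(-r*dt) * [p*3.446741 + (1-p)*10.636388] = 6.878233
  V(1,0) = exp(-r*dt) * [p*0.000000 + (1-p)*1.661919] = 0.801330
  V(1,1) = exp(-r*dt) * [p*1.661919 + (1-p)*6.878233] = 4.160128
  V(0,0) = exp(-r*dt) * [p*0.801330 + (1-p)*4.160128] = 2.412674


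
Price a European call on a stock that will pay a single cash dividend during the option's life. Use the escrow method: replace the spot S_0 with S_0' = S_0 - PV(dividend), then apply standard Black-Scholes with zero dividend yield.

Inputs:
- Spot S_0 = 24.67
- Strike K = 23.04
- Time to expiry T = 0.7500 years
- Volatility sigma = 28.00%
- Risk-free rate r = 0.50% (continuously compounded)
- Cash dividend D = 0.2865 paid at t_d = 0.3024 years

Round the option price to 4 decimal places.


Answer: Price = 3.0694

Derivation:
PV(D) = D * exp(-r * t_d) = 0.2865 * 0.99848914 = 0.28606714
S_0' = S_0 - PV(D) = 24.6700 - 0.28606714 = 24.38393286
d1 = (ln(S_0'/K) + (r + sigma^2/2)*T) / (sigma*sqrt(T)) = 0.37050460
d2 = d1 - sigma*sqrt(T) = 0.12801748
exp(-rT) = 0.99625702
N(d1) = 0.64449672; N(d2) = 0.55093243
C = S_0' * N(d1) - K * exp(-rT) * N(d2) = 24.38393286 * 0.64449672 - 23.0400 * 0.99625702 * 0.55093243 = 3.0694


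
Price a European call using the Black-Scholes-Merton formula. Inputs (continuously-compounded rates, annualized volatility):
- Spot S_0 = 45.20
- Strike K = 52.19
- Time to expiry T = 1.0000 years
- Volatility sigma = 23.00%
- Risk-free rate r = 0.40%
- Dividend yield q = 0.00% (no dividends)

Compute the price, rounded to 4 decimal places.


Answer: Price = 1.8501

Derivation:
d1 = (ln(S/K) + (r - q + 0.5*sigma^2) * T) / (sigma * sqrt(T)) = -0.49279921
d2 = d1 - sigma * sqrt(T) = -0.72279921
exp(-rT) = 0.99600799; exp(-qT) = 1.00000000
C = S_0 * exp(-qT) * N(d1) - K * exp(-rT) * N(d2)
N(d1) = 0.31107723; N(d2) = 0.23490163
C = 45.2000 * 1.00000000 * 0.31107723 - 52.1900 * 0.99600799 * 0.23490163 = 1.8501


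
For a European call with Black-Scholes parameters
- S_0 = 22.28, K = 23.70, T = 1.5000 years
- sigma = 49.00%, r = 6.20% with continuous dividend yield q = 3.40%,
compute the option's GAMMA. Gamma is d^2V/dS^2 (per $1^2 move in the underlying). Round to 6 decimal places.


Answer: Gamma = 0.027360

Derivation:
d1 = 0.2670933062; d2 = -0.3330316808
phi(d1) = 0.3849630396; exp(-qT) = 0.9502786705; exp(-rT) = 0.9111935003
Gamma = exp(-qT) * phi(d1) / (S * sigma * sqrt(T)) = 0.9502786705 * 0.3849630396 / (22.2800 * 0.4900 * 1.2247448714) = 0.027360


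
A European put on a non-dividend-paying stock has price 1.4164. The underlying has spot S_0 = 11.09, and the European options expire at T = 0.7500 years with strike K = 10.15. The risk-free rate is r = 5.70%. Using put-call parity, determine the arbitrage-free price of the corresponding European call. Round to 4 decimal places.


Put-call parity: C - P = S_0 * exp(-qT) - K * exp(-rT).
S_0 * exp(-qT) = 11.0900 * 1.00000000 = 11.09000000
K * exp(-rT) = 10.1500 * 0.95815090 = 9.72523161
C = P + S*exp(-qT) - K*exp(-rT)
C = 1.4164 + 11.09000000 - 9.72523161 = 2.7812

Answer: Call price = 2.7812
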